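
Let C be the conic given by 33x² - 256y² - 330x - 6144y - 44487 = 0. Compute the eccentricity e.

e = 17/16

Collect terms: 33(x² - 10x) -256(y² + 24y) = 44487
33(x - 5)² -256(y + 12)² = 44487 + 825 - 36864 = 8448
Dividing both sides by 8448: (x - 5)²/256 - (y + 12)²/33 = 1
Hyperbola, center (5, -12), transverse axis horizontal; a² = 256, b² = 33.
c² = a² + b² = 289, so c = 17.
e = c/a = 17/16.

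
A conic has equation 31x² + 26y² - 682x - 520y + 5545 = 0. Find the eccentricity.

Group the x- and y-terms: 31(x² - 22x) + 26(y² - 20y) = -5545
Complete the square: 31(x - 11)² + 26(y - 10)² = -5545 + 3751 + 2600 = 806
Dividing both sides by 806: (x - 11)²/26 + (y - 10)²/31 = 1
Ellipse, center (11, 10), major axis vertical; a² = 31, b² = 26.
c² = a² - b² = 5, so c = √5.
e = c/a = √5/√31 = √155/31.

e = √155/31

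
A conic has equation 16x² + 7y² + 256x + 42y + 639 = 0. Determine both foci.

Rearranging, 16(x² + 16x) + 7(y² + 6y) = -639.
Completing the square gives 16(x + 8)² + 7(y + 3)² = -639 + 1024 + 63 = 448.
Divide through by 448 to get (x + 8)²/28 + (y + 3)²/64 = 1.
Ellipse, center (-8, -3), major axis vertical; a² = 64, b² = 28.
c² = a² - b² = 64 - 28 = 36, so c = 6.
Foci lie on the vertical axis through the center: (h, k ± c).

(-8, -9) and (-8, 3)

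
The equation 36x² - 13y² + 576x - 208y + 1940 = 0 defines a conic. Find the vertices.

Group: 36(x² + 16x) -13(y² + 16y) = -1940
Completing the square gives 36(x + 8)² -13(y + 8)² = -1940 + 2304 - 832 = -468.
Dividing both sides by -468: (y + 8)²/36 - (x + 8)²/13 = 1
Hyperbola, center (-8, -8), transverse axis vertical; a² = 36, b² = 13.
a = 6. Vertices at (h, k ± a).

(-8, -14) and (-8, -2)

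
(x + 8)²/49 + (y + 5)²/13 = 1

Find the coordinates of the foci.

Center (-8, -5). The larger denominator 49 sits under the x-term, so the major axis is horizontal; a² = 49, b² = 13.
c² = a² - b² = 49 - 13 = 36, so c = 6.
Foci lie on the horizontal axis through the center: (h ± c, k).

(-14, -5) and (-2, -5)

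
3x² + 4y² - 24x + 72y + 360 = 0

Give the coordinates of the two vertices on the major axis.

(2, -9) and (6, -9)

Group: 3(x² - 8x) + 4(y² + 18y) = -360
3(x - 4)² + 4(y + 9)² = -360 + 48 + 324 = 12
Divide by 12: (x - 4)²/4 + (y + 9)²/3 = 1
Ellipse, center (4, -9), major axis horizontal; a² = 4, b² = 3.
a = 2. Vertices at (h ± a, k).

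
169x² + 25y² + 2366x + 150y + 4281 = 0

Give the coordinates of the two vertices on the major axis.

(-7, -16) and (-7, 10)

Group the x- and y-terms: 169(x² + 14x) + 25(y² + 6y) = -4281
169(x + 7)² + 25(y + 3)² = -4281 + 8281 + 225 = 4225
Dividing both sides by 4225: (x + 7)²/25 + (y + 3)²/169 = 1
Ellipse, center (-7, -3), major axis vertical; a² = 169, b² = 25.
a = 13. Vertices at (h, k ± a).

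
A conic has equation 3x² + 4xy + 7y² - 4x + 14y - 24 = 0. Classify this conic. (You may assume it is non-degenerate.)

A = 3, B = 4, C = 7.
Discriminant B² − 4AC = 4² − 4·3·7 = -68.
B² − 4AC < 0 ⇒ ellipse.

ellipse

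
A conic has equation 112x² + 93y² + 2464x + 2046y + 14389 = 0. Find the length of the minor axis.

2√93

Group the x- and y-terms: 112(x² + 22x) + 93(y² + 22y) = -14389
Complete the square: 112(x + 11)² + 93(y + 11)² = -14389 + 13552 + 11253 = 10416
Divide by 10416: (x + 11)²/93 + (y + 11)²/112 = 1
Ellipse, center (-11, -11), major axis vertical; a² = 112, b² = 93.
b² = 93 so b = √93; the minor axis has length 2b = 2√93.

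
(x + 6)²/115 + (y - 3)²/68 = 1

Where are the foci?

Center (-6, 3). The larger denominator 115 sits under the x-term, so the major axis is horizontal; a² = 115, b² = 68.
c² = a² - b² = 115 - 68 = 47, so c = √47.
Foci lie on the horizontal axis through the center: (h ± c, k).

(-6 - √47, 3) and (-6 + √47, 3)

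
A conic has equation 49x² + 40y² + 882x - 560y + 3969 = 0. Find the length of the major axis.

14

Collect terms: 49(x² + 18x) + 40(y² - 14y) = -3969
49(x + 9)² + 40(y - 7)² = -3969 + 3969 + 1960 = 1960
Divide by 1960: (x + 9)²/40 + (y - 7)²/49 = 1
Ellipse, center (-9, 7), major axis vertical; a² = 49, b² = 40.
a² = 49 so a = 7; the major axis has length 2a = 14.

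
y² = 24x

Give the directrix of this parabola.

Vertex (0, 0); 4p = 24 so p = 6. Opens right.
Directrix is the vertical line x = h − p = 0 − (6) = -6.

x = -6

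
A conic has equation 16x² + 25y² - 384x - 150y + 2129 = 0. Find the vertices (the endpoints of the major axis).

Group: 16(x² - 24x) + 25(y² - 6y) = -2129
Complete the square in x and y: 16(x - 12)² + 25(y - 3)² = -2129 + 2304 + 225 = 400
Divide through by 400 to get (x - 12)²/25 + (y - 3)²/16 = 1.
Ellipse, center (12, 3), major axis horizontal; a² = 25, b² = 16.
a = 5. Vertices at (h ± a, k).

(7, 3) and (17, 3)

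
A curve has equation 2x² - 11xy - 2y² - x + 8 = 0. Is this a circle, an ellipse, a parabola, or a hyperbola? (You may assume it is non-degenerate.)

A = 2, B = -11, C = -2.
Discriminant B² − 4AC = (-11)² − 4·2·(-2) = 137.
B² − 4AC > 0 ⇒ hyperbola.

hyperbola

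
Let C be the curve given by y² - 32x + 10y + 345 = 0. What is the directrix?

Only y is squared. Complete the square in y: (y + 5)² = 32(x - 10).
Vertex (10, -5); 4p = 32 so p = 8. Opens right.
Directrix is the vertical line x = h − p = 10 − (8) = 2.

x = 2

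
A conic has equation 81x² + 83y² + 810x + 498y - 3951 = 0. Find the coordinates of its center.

Rearranging, 81(x² + 10x) + 83(y² + 6y) = 3951.
Completing the square gives 81(x + 5)² + 83(y + 3)² = 3951 + 2025 + 747 = 6723.
Divide through by 6723 to get (x + 5)²/83 + (y + 3)²/81 = 1.
Ellipse with center (-5, -3).

(-5, -3)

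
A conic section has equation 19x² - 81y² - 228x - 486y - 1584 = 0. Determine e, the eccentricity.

e = 10/9

19(x² - 12x) -81(y² + 6y) = 1584
Complete the square: 19(x - 6)² -81(y + 3)² = 1584 + 684 - 729 = 1539
Divide by 1539: (x - 6)²/81 - (y + 3)²/19 = 1
Hyperbola, center (6, -3), transverse axis horizontal; a² = 81, b² = 19.
c² = a² + b² = 100, so c = 10.
e = c/a = 10/9.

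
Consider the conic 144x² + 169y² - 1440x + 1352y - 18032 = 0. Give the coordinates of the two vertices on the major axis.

(-8, -4) and (18, -4)

Group the x- and y-terms: 144(x² - 10x) + 169(y² + 8y) = 18032
Complete the square in x and y: 144(x - 5)² + 169(y + 4)² = 18032 + 3600 + 2704 = 24336
Divide by 24336: (x - 5)²/169 + (y + 4)²/144 = 1
Ellipse, center (5, -4), major axis horizontal; a² = 169, b² = 144.
a = 13. Vertices at (h ± a, k).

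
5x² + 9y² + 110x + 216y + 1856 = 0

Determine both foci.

Group: 5(x² + 22x) + 9(y² + 24y) = -1856
Complete the square in x and y: 5(x + 11)² + 9(y + 12)² = -1856 + 605 + 1296 = 45
Divide through by 45 to get (x + 11)²/9 + (y + 12)²/5 = 1.
Ellipse, center (-11, -12), major axis horizontal; a² = 9, b² = 5.
c² = a² - b² = 9 - 5 = 4, so c = 2.
Foci lie on the horizontal axis through the center: (h ± c, k).

(-13, -12) and (-9, -12)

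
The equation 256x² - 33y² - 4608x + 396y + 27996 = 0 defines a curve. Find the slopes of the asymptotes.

Rearranging, 256(x² - 18x) -33(y² - 12y) = -27996.
256(x - 9)² -33(y - 6)² = -27996 + 20736 - 1188 = -8448
Dividing both sides by -8448: (y - 6)²/256 - (x - 9)²/33 = 1
Hyperbola, center (9, 6), transverse axis vertical; a² = 256, b² = 33.
For a vertical hyperbola the asymptotes have slope ±a/b.
Here that is ±16/√33 = ±16√33/33.

16√33/33 and -16√33/33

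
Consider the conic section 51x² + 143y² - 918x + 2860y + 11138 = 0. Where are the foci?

Rearranging, 51(x² - 18x) + 143(y² + 20y) = -11138.
Complete the square: 51(x - 9)² + 143(y + 10)² = -11138 + 4131 + 14300 = 7293
Divide through by 7293 to get (x - 9)²/143 + (y + 10)²/51 = 1.
Ellipse, center (9, -10), major axis horizontal; a² = 143, b² = 51.
c² = a² - b² = 143 - 51 = 92, so c = 2√23.
Foci lie on the horizontal axis through the center: (h ± c, k).

(9 - 2√23, -10) and (9 + 2√23, -10)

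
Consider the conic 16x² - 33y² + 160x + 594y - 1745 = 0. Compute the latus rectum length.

16(x² + 10x) -33(y² - 18y) = 1745
Complete the square in x and y: 16(x + 5)² -33(y - 9)² = 1745 + 400 - 2673 = -528
Dividing both sides by -528: (y - 9)²/16 - (x + 5)²/33 = 1
Hyperbola, center (-5, 9), transverse axis vertical; a² = 16, b² = 33.
Latus rectum length = 2b²/a = 2·33/4 = 33/2.

33/2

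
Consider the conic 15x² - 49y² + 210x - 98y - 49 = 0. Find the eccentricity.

Collect terms: 15(x² + 14x) -49(y² + 2y) = 49
Completing the square gives 15(x + 7)² -49(y + 1)² = 49 + 735 - 49 = 735.
Divide by 735: (x + 7)²/49 - (y + 1)²/15 = 1
Hyperbola, center (-7, -1), transverse axis horizontal; a² = 49, b² = 15.
c² = a² + b² = 64, so c = 8.
e = c/a = 8/7.

e = 8/7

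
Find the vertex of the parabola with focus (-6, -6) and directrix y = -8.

(-6, -7)

The vertex is the midpoint between the focus and the directrix along the axis of symmetry.
Axis is vertical (directrix is horizontal). Vertex y-coordinate = (-6 + (-8))/2 = -7; x-coordinate = -6.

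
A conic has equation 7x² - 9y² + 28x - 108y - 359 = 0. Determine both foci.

Group: 7(x² + 4x) -9(y² + 12y) = 359
Complete the square: 7(x + 2)² -9(y + 6)² = 359 + 28 - 324 = 63
Divide through by 63 to get (x + 2)²/9 - (y + 6)²/7 = 1.
Hyperbola, center (-2, -6), transverse axis horizontal; a² = 9, b² = 7.
c² = a² + b² = 9 + 7 = 16, so c = 4.
Foci lie on the horizontal axis through the center: (h ± c, k).

(-6, -6) and (2, -6)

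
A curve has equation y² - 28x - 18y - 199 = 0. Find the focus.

Only y is squared. Complete the square in y: (y - 9)² = 28(x + 10).
Vertex (-10, 9); 4p = 28 so p = 7. Opens right.
Focus is p units from the vertex along the axis: (h + p, k).

(-3, 9)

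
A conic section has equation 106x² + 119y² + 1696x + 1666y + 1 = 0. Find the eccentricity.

e = √1547/119

Group: 106(x² + 16x) + 119(y² + 14y) = -1
Completing the square gives 106(x + 8)² + 119(y + 7)² = -1 + 6784 + 5831 = 12614.
Divide by 12614: (x + 8)²/119 + (y + 7)²/106 = 1
Ellipse, center (-8, -7), major axis horizontal; a² = 119, b² = 106.
c² = a² - b² = 13, so c = √13.
e = c/a = √13/√119 = √1547/119.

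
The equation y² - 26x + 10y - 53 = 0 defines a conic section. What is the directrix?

x = -19/2

Only y is squared. Complete the square in y: (y + 5)² = 26(x + 3).
Vertex (-3, -5); 4p = 26 so p = 13/2. Opens right.
Directrix is the vertical line x = h − p = -3 − (13/2) = -19/2.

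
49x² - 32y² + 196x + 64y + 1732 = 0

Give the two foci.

(-2, -8) and (-2, 10)

Collect terms: 49(x² + 4x) -32(y² - 2y) = -1732
Complete the square: 49(x + 2)² -32(y - 1)² = -1732 + 196 - 32 = -1568
Divide by -1568: (y - 1)²/49 - (x + 2)²/32 = 1
Hyperbola, center (-2, 1), transverse axis vertical; a² = 49, b² = 32.
c² = a² + b² = 49 + 32 = 81, so c = 9.
Foci lie on the vertical axis through the center: (h, k ± c).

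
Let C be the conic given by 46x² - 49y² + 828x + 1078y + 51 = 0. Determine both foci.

(-9, 11 - √95) and (-9, 11 + √95)

Group: 46(x² + 18x) -49(y² - 22y) = -51
Completing the square gives 46(x + 9)² -49(y - 11)² = -51 + 3726 - 5929 = -2254.
Divide by -2254: (y - 11)²/46 - (x + 9)²/49 = 1
Hyperbola, center (-9, 11), transverse axis vertical; a² = 46, b² = 49.
c² = a² + b² = 46 + 49 = 95, so c = √95.
Foci lie on the vertical axis through the center: (h, k ± c).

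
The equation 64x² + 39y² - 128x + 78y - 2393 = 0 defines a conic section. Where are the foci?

Group: 64(x² - 2x) + 39(y² + 2y) = 2393
Completing the square gives 64(x - 1)² + 39(y + 1)² = 2393 + 64 + 39 = 2496.
Divide through by 2496 to get (x - 1)²/39 + (y + 1)²/64 = 1.
Ellipse, center (1, -1), major axis vertical; a² = 64, b² = 39.
c² = a² - b² = 64 - 39 = 25, so c = 5.
Foci lie on the vertical axis through the center: (h, k ± c).

(1, -6) and (1, 4)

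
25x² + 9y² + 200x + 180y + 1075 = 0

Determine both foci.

25(x² + 8x) + 9(y² + 20y) = -1075
Completing the square gives 25(x + 4)² + 9(y + 10)² = -1075 + 400 + 900 = 225.
Divide through by 225 to get (x + 4)²/9 + (y + 10)²/25 = 1.
Ellipse, center (-4, -10), major axis vertical; a² = 25, b² = 9.
c² = a² - b² = 25 - 9 = 16, so c = 4.
Foci lie on the vertical axis through the center: (h, k ± c).

(-4, -14) and (-4, -6)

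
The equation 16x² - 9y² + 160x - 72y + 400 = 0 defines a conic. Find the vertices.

16(x² + 10x) -9(y² + 8y) = -400
Complete the square in x and y: 16(x + 5)² -9(y + 4)² = -400 + 400 - 144 = -144
Divide by -144: (y + 4)²/16 - (x + 5)²/9 = 1
Hyperbola, center (-5, -4), transverse axis vertical; a² = 16, b² = 9.
a = 4. Vertices at (h, k ± a).

(-5, -8) and (-5, 0)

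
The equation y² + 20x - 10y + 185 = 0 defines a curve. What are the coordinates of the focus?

(-13, 5)

Only y is squared. Complete the square in y: (y - 5)² = -20(x + 8).
Vertex (-8, 5); 4p = -20 so p = -5. Opens left.
Focus is p units from the vertex along the axis: (h + p, k).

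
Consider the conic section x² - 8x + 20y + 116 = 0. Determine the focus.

Only x is squared. Complete the square in x: (x - 4)² = -20(y + 5).
Vertex (4, -5); 4p = -20 so p = -5. Opens down.
Focus is p units from the vertex along the axis: (h, k + p).

(4, -10)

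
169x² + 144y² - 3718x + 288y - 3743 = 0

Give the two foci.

Rearranging, 169(x² - 22x) + 144(y² + 2y) = 3743.
169(x - 11)² + 144(y + 1)² = 3743 + 20449 + 144 = 24336
Dividing both sides by 24336: (x - 11)²/144 + (y + 1)²/169 = 1
Ellipse, center (11, -1), major axis vertical; a² = 169, b² = 144.
c² = a² - b² = 169 - 144 = 25, so c = 5.
Foci lie on the vertical axis through the center: (h, k ± c).

(11, -6) and (11, 4)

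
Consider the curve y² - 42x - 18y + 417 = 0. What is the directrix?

x = -5/2

Only y is squared. Complete the square in y: (y - 9)² = 42(x - 8).
Vertex (8, 9); 4p = 42 so p = 21/2. Opens right.
Directrix is the vertical line x = h − p = 8 − (21/2) = -5/2.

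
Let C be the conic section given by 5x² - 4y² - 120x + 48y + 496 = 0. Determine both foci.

(6, 6) and (18, 6)

Group: 5(x² - 24x) -4(y² - 12y) = -496
Completing the square gives 5(x - 12)² -4(y - 6)² = -496 + 720 - 144 = 80.
Dividing both sides by 80: (x - 12)²/16 - (y - 6)²/20 = 1
Hyperbola, center (12, 6), transverse axis horizontal; a² = 16, b² = 20.
c² = a² + b² = 16 + 20 = 36, so c = 6.
Foci lie on the horizontal axis through the center: (h ± c, k).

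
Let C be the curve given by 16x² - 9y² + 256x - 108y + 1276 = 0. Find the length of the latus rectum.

Group: 16(x² + 16x) -9(y² + 12y) = -1276
Complete the square in x and y: 16(x + 8)² -9(y + 6)² = -1276 + 1024 - 324 = -576
Divide by -576: (y + 6)²/64 - (x + 8)²/36 = 1
Hyperbola, center (-8, -6), transverse axis vertical; a² = 64, b² = 36.
Latus rectum length = 2b²/a = 2·36/8 = 9.

9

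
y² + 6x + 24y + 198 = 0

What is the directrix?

x = -15/2

Only y is squared. Complete the square in y: (y + 12)² = -6(x + 9).
Vertex (-9, -12); 4p = -6 so p = -3/2. Opens left.
Directrix is the vertical line x = h − p = -9 − (-3/2) = -15/2.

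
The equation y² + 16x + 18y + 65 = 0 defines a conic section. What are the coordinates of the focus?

(-3, -9)

Only y is squared. Complete the square in y: (y + 9)² = -16(x - 1).
Vertex (1, -9); 4p = -16 so p = -4. Opens left.
Focus is p units from the vertex along the axis: (h + p, k).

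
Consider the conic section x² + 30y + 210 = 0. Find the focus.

(0, -29/2)

Only x is squared. Complete the square in x: x² = -30(y + 7).
Vertex (0, -7); 4p = -30 so p = -15/2. Opens down.
Focus is p units from the vertex along the axis: (h, k + p).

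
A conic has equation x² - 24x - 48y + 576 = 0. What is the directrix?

y = -3

Only x is squared. Complete the square in x: (x - 12)² = 48(y - 9).
Vertex (12, 9); 4p = 48 so p = 12. Opens up.
Directrix is the horizontal line y = k − p = 9 − (12) = -3.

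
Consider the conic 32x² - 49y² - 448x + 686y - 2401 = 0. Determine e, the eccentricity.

32(x² - 14x) -49(y² - 14y) = 2401
Complete the square in x and y: 32(x - 7)² -49(y - 7)² = 2401 + 1568 - 2401 = 1568
Dividing both sides by 1568: (x - 7)²/49 - (y - 7)²/32 = 1
Hyperbola, center (7, 7), transverse axis horizontal; a² = 49, b² = 32.
c² = a² + b² = 81, so c = 9.
e = c/a = 9/7.

e = 9/7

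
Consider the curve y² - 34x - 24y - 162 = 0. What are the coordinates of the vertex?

Only y is squared. Complete the square in y: (y - 12)² = 34(x + 9).
Vertex (-9, 12); 4p = 34 so p = 17/2. Opens right.

(-9, 12)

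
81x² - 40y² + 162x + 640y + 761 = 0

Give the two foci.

Collect terms: 81(x² + 2x) -40(y² - 16y) = -761
81(x + 1)² -40(y - 8)² = -761 + 81 - 2560 = -3240
Divide by -3240: (y - 8)²/81 - (x + 1)²/40 = 1
Hyperbola, center (-1, 8), transverse axis vertical; a² = 81, b² = 40.
c² = a² + b² = 81 + 40 = 121, so c = 11.
Foci lie on the vertical axis through the center: (h, k ± c).

(-1, -3) and (-1, 19)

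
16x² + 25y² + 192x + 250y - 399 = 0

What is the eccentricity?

Collect terms: 16(x² + 12x) + 25(y² + 10y) = 399
16(x + 6)² + 25(y + 5)² = 399 + 576 + 625 = 1600
Dividing both sides by 1600: (x + 6)²/100 + (y + 5)²/64 = 1
Ellipse, center (-6, -5), major axis horizontal; a² = 100, b² = 64.
c² = a² - b² = 36, so c = 6.
e = c/a = 6/10 = 3/5.

e = 3/5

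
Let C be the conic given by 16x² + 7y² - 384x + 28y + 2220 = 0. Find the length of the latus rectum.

Collect terms: 16(x² - 24x) + 7(y² + 4y) = -2220
16(x - 12)² + 7(y + 2)² = -2220 + 2304 + 28 = 112
Divide by 112: (x - 12)²/7 + (y + 2)²/16 = 1
Ellipse, center (12, -2), major axis vertical; a² = 16, b² = 7.
Latus rectum length = 2b²/a = 2·7/4 = 7/2.

7/2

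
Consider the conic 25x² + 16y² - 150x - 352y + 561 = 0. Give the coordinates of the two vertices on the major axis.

(3, 1) and (3, 21)

Group the x- and y-terms: 25(x² - 6x) + 16(y² - 22y) = -561
25(x - 3)² + 16(y - 11)² = -561 + 225 + 1936 = 1600
Divide through by 1600 to get (x - 3)²/64 + (y - 11)²/100 = 1.
Ellipse, center (3, 11), major axis vertical; a² = 100, b² = 64.
a = 10. Vertices at (h, k ± a).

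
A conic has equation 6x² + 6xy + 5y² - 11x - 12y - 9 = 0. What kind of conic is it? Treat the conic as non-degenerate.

A = 6, B = 6, C = 5.
Discriminant B² − 4AC = 6² − 4·6·5 = -84.
B² − 4AC < 0 ⇒ ellipse.

ellipse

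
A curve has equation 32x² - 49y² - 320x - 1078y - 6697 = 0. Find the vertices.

(-2, -11) and (12, -11)

Collect terms: 32(x² - 10x) -49(y² + 22y) = 6697
Complete the square: 32(x - 5)² -49(y + 11)² = 6697 + 800 - 5929 = 1568
Divide by 1568: (x - 5)²/49 - (y + 11)²/32 = 1
Hyperbola, center (5, -11), transverse axis horizontal; a² = 49, b² = 32.
a = 7. Vertices at (h ± a, k).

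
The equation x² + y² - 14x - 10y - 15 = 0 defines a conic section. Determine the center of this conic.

Collect terms: (x² - 14x) + (y² - 10y) = 15
(x - 7)² + (y - 5)² = 15 + 49 + 25 = 89
So (x - 7)² + (y - 5)² = 89.
Circle centered at (7, 5) with r² = 89.

(7, 5)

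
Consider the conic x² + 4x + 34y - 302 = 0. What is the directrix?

y = 35/2

Only x is squared. Complete the square in x: (x + 2)² = -34(y - 9).
Vertex (-2, 9); 4p = -34 so p = -17/2. Opens down.
Directrix is the horizontal line y = k − p = 9 − (-17/2) = 35/2.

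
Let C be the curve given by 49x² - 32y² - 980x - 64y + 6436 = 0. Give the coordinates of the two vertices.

Collect terms: 49(x² - 20x) -32(y² + 2y) = -6436
Completing the square gives 49(x - 10)² -32(y + 1)² = -6436 + 4900 - 32 = -1568.
Divide by -1568: (y + 1)²/49 - (x - 10)²/32 = 1
Hyperbola, center (10, -1), transverse axis vertical; a² = 49, b² = 32.
a = 7. Vertices at (h, k ± a).

(10, -8) and (10, 6)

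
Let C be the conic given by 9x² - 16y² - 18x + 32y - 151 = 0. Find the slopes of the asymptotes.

Rearranging, 9(x² - 2x) -16(y² - 2y) = 151.
Completing the square gives 9(x - 1)² -16(y - 1)² = 151 + 9 - 16 = 144.
Divide by 144: (x - 1)²/16 - (y - 1)²/9 = 1
Hyperbola, center (1, 1), transverse axis horizontal; a² = 16, b² = 9.
For a horizontal hyperbola the asymptotes have slope ±b/a.
Here that is ±3/4.

3/4 and -3/4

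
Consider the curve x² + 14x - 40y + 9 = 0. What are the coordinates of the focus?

Only x is squared. Complete the square in x: (x + 7)² = 40(y + 1).
Vertex (-7, -1); 4p = 40 so p = 10. Opens up.
Focus is p units from the vertex along the axis: (h, k + p).

(-7, 9)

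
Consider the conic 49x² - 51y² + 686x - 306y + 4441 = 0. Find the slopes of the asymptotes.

7√51/51 and -7√51/51

Collect terms: 49(x² + 14x) -51(y² + 6y) = -4441
49(x + 7)² -51(y + 3)² = -4441 + 2401 - 459 = -2499
Divide through by -2499 to get (y + 3)²/49 - (x + 7)²/51 = 1.
Hyperbola, center (-7, -3), transverse axis vertical; a² = 49, b² = 51.
For a vertical hyperbola the asymptotes have slope ±a/b.
Here that is ±7/√51 = ±7√51/51.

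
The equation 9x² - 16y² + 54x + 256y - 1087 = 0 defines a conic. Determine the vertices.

(-7, 8) and (1, 8)

Collect terms: 9(x² + 6x) -16(y² - 16y) = 1087
Complete the square: 9(x + 3)² -16(y - 8)² = 1087 + 81 - 1024 = 144
Divide by 144: (x + 3)²/16 - (y - 8)²/9 = 1
Hyperbola, center (-3, 8), transverse axis horizontal; a² = 16, b² = 9.
a = 4. Vertices at (h ± a, k).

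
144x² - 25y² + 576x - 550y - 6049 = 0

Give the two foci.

Group: 144(x² + 4x) -25(y² + 22y) = 6049
Complete the square: 144(x + 2)² -25(y + 11)² = 6049 + 576 - 3025 = 3600
Divide by 3600: (x + 2)²/25 - (y + 11)²/144 = 1
Hyperbola, center (-2, -11), transverse axis horizontal; a² = 25, b² = 144.
c² = a² + b² = 25 + 144 = 169, so c = 13.
Foci lie on the horizontal axis through the center: (h ± c, k).

(-15, -11) and (11, -11)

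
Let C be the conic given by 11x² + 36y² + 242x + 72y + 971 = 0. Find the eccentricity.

e = 5/6

Group: 11(x² + 22x) + 36(y² + 2y) = -971
11(x + 11)² + 36(y + 1)² = -971 + 1331 + 36 = 396
Divide by 396: (x + 11)²/36 + (y + 1)²/11 = 1
Ellipse, center (-11, -1), major axis horizontal; a² = 36, b² = 11.
c² = a² - b² = 25, so c = 5.
e = c/a = 5/6.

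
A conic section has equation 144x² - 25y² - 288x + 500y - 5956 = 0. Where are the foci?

(-12, 10) and (14, 10)

Collect terms: 144(x² - 2x) -25(y² - 20y) = 5956
Complete the square in x and y: 144(x - 1)² -25(y - 10)² = 5956 + 144 - 2500 = 3600
Dividing both sides by 3600: (x - 1)²/25 - (y - 10)²/144 = 1
Hyperbola, center (1, 10), transverse axis horizontal; a² = 25, b² = 144.
c² = a² + b² = 25 + 144 = 169, so c = 13.
Foci lie on the horizontal axis through the center: (h ± c, k).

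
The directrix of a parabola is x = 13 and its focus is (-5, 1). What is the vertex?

The vertex is the midpoint between the focus and the directrix along the axis of symmetry.
Axis is horizontal (directrix is vertical). Vertex x-coordinate = (-5 + 13)/2 = 4; y-coordinate = 1.

(4, 1)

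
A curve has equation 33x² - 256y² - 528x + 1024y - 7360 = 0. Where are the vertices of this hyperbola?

Rearranging, 33(x² - 16x) -256(y² - 4y) = 7360.
Complete the square in x and y: 33(x - 8)² -256(y - 2)² = 7360 + 2112 - 1024 = 8448
Divide through by 8448 to get (x - 8)²/256 - (y - 2)²/33 = 1.
Hyperbola, center (8, 2), transverse axis horizontal; a² = 256, b² = 33.
a = 16. Vertices at (h ± a, k).

(-8, 2) and (24, 2)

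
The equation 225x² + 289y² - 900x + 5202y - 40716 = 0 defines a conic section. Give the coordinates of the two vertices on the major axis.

Group: 225(x² - 4x) + 289(y² + 18y) = 40716
Complete the square in x and y: 225(x - 2)² + 289(y + 9)² = 40716 + 900 + 23409 = 65025
Divide by 65025: (x - 2)²/289 + (y + 9)²/225 = 1
Ellipse, center (2, -9), major axis horizontal; a² = 289, b² = 225.
a = 17. Vertices at (h ± a, k).

(-15, -9) and (19, -9)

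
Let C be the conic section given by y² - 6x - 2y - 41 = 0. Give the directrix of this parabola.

Only y is squared. Complete the square in y: (y - 1)² = 6(x + 7).
Vertex (-7, 1); 4p = 6 so p = 3/2. Opens right.
Directrix is the vertical line x = h − p = -7 − (3/2) = -17/2.

x = -17/2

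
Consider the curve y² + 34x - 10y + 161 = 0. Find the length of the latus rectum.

34

Only y is squared. Complete the square in y: (y - 5)² = -34(x + 4).
Vertex (-4, 5); 4p = -34 so p = -17/2. Opens left.
Latus rectum length = |4p| = 34.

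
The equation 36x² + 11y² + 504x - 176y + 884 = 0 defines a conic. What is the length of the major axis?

24

Group the x- and y-terms: 36(x² + 14x) + 11(y² - 16y) = -884
Completing the square gives 36(x + 7)² + 11(y - 8)² = -884 + 1764 + 704 = 1584.
Divide through by 1584 to get (x + 7)²/44 + (y - 8)²/144 = 1.
Ellipse, center (-7, 8), major axis vertical; a² = 144, b² = 44.
a² = 144 so a = 12; the major axis has length 2a = 24.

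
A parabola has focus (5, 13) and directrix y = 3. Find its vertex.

(5, 8)

The vertex is the midpoint between the focus and the directrix along the axis of symmetry.
Axis is vertical (directrix is horizontal). Vertex y-coordinate = (13 + 3)/2 = 8; x-coordinate = 5.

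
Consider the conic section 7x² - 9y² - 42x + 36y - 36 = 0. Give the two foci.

7(x² - 6x) -9(y² - 4y) = 36
7(x - 3)² -9(y - 2)² = 36 + 63 - 36 = 63
Divide by 63: (x - 3)²/9 - (y - 2)²/7 = 1
Hyperbola, center (3, 2), transverse axis horizontal; a² = 9, b² = 7.
c² = a² + b² = 9 + 7 = 16, so c = 4.
Foci lie on the horizontal axis through the center: (h ± c, k).

(-1, 2) and (7, 2)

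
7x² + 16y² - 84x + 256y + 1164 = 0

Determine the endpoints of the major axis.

Rearranging, 7(x² - 12x) + 16(y² + 16y) = -1164.
Completing the square gives 7(x - 6)² + 16(y + 8)² = -1164 + 252 + 1024 = 112.
Dividing both sides by 112: (x - 6)²/16 + (y + 8)²/7 = 1
Ellipse, center (6, -8), major axis horizontal; a² = 16, b² = 7.
a = 4. Vertices at (h ± a, k).

(2, -8) and (10, -8)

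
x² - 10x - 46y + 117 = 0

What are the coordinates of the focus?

Only x is squared. Complete the square in x: (x - 5)² = 46(y - 2).
Vertex (5, 2); 4p = 46 so p = 23/2. Opens up.
Focus is p units from the vertex along the axis: (h, k + p).

(5, 27/2)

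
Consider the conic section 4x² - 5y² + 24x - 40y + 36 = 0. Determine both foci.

4(x² + 6x) -5(y² + 8y) = -36
Complete the square in x and y: 4(x + 3)² -5(y + 4)² = -36 + 36 - 80 = -80
Divide through by -80 to get (y + 4)²/16 - (x + 3)²/20 = 1.
Hyperbola, center (-3, -4), transverse axis vertical; a² = 16, b² = 20.
c² = a² + b² = 16 + 20 = 36, so c = 6.
Foci lie on the vertical axis through the center: (h, k ± c).

(-3, -10) and (-3, 2)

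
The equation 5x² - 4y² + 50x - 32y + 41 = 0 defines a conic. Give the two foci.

5(x² + 10x) -4(y² + 8y) = -41
5(x + 5)² -4(y + 4)² = -41 + 125 - 64 = 20
Divide through by 20 to get (x + 5)²/4 - (y + 4)²/5 = 1.
Hyperbola, center (-5, -4), transverse axis horizontal; a² = 4, b² = 5.
c² = a² + b² = 4 + 5 = 9, so c = 3.
Foci lie on the horizontal axis through the center: (h ± c, k).

(-8, -4) and (-2, -4)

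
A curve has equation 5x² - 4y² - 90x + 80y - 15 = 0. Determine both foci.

(6, 10) and (12, 10)

Group: 5(x² - 18x) -4(y² - 20y) = 15
Completing the square gives 5(x - 9)² -4(y - 10)² = 15 + 405 - 400 = 20.
Dividing both sides by 20: (x - 9)²/4 - (y - 10)²/5 = 1
Hyperbola, center (9, 10), transverse axis horizontal; a² = 4, b² = 5.
c² = a² + b² = 4 + 5 = 9, so c = 3.
Foci lie on the horizontal axis through the center: (h ± c, k).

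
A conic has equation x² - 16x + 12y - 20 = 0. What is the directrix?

y = 10

Only x is squared. Complete the square in x: (x - 8)² = -12(y - 7).
Vertex (8, 7); 4p = -12 so p = -3. Opens down.
Directrix is the horizontal line y = k − p = 7 − (-3) = 10.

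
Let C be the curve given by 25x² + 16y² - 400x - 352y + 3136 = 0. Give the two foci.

(8, 8) and (8, 14)

Rearranging, 25(x² - 16x) + 16(y² - 22y) = -3136.
Completing the square gives 25(x - 8)² + 16(y - 11)² = -3136 + 1600 + 1936 = 400.
Divide by 400: (x - 8)²/16 + (y - 11)²/25 = 1
Ellipse, center (8, 11), major axis vertical; a² = 25, b² = 16.
c² = a² - b² = 25 - 16 = 9, so c = 3.
Foci lie on the vertical axis through the center: (h, k ± c).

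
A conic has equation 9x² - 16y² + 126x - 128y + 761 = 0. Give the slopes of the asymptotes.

3/4 and -3/4

Group: 9(x² + 14x) -16(y² + 8y) = -761
9(x + 7)² -16(y + 4)² = -761 + 441 - 256 = -576
Divide through by -576 to get (y + 4)²/36 - (x + 7)²/64 = 1.
Hyperbola, center (-7, -4), transverse axis vertical; a² = 36, b² = 64.
For a vertical hyperbola the asymptotes have slope ±a/b.
Here that is ±6/8 = ±3/4.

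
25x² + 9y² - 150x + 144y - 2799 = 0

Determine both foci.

(3, -24) and (3, 8)

25(x² - 6x) + 9(y² + 16y) = 2799
Complete the square in x and y: 25(x - 3)² + 9(y + 8)² = 2799 + 225 + 576 = 3600
Divide through by 3600 to get (x - 3)²/144 + (y + 8)²/400 = 1.
Ellipse, center (3, -8), major axis vertical; a² = 400, b² = 144.
c² = a² - b² = 400 - 144 = 256, so c = 16.
Foci lie on the vertical axis through the center: (h, k ± c).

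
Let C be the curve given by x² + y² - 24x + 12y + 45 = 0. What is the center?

(12, -6)

(x² - 24x) + (y² + 12y) = -45
Completing the square gives (x - 12)² + (y + 6)² = -45 + 144 + 36 = 135.
So (x - 12)² + (y + 6)² = 135.
Circle centered at (12, -6) with r² = 135.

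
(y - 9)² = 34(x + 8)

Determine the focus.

(1/2, 9)

Vertex (-8, 9); 4p = 34 so p = 17/2. Opens right.
Focus is p units from the vertex along the axis: (h + p, k).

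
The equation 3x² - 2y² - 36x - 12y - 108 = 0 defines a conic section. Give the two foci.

Group: 3(x² - 12x) -2(y² + 6y) = 108
Complete the square: 3(x - 6)² -2(y + 3)² = 108 + 108 - 18 = 198
Divide by 198: (x - 6)²/66 - (y + 3)²/99 = 1
Hyperbola, center (6, -3), transverse axis horizontal; a² = 66, b² = 99.
c² = a² + b² = 66 + 99 = 165, so c = √165.
Foci lie on the horizontal axis through the center: (h ± c, k).

(6 - √165, -3) and (6 + √165, -3)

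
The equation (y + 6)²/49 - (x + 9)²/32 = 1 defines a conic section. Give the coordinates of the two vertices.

Center (-9, -6). The positive term is the y-term, so the transverse axis is vertical; a² = 49, b² = 32.
a = 7. Vertices at (h, k ± a).

(-9, -13) and (-9, 1)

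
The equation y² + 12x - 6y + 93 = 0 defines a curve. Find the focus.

Only y is squared. Complete the square in y: (y - 3)² = -12(x + 7).
Vertex (-7, 3); 4p = -12 so p = -3. Opens left.
Focus is p units from the vertex along the axis: (h + p, k).

(-10, 3)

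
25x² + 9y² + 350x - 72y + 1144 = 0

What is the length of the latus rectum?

18/5

25(x² + 14x) + 9(y² - 8y) = -1144
Complete the square in x and y: 25(x + 7)² + 9(y - 4)² = -1144 + 1225 + 144 = 225
Divide by 225: (x + 7)²/9 + (y - 4)²/25 = 1
Ellipse, center (-7, 4), major axis vertical; a² = 25, b² = 9.
Latus rectum length = 2b²/a = 2·9/5 = 18/5.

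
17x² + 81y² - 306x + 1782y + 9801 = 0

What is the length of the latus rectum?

34/9

Group: 17(x² - 18x) + 81(y² + 22y) = -9801
17(x - 9)² + 81(y + 11)² = -9801 + 1377 + 9801 = 1377
Divide by 1377: (x - 9)²/81 + (y + 11)²/17 = 1
Ellipse, center (9, -11), major axis horizontal; a² = 81, b² = 17.
Latus rectum length = 2b²/a = 2·17/9 = 34/9.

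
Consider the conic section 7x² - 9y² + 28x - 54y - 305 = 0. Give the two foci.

Collect terms: 7(x² + 4x) -9(y² + 6y) = 305
Completing the square gives 7(x + 2)² -9(y + 3)² = 305 + 28 - 81 = 252.
Divide by 252: (x + 2)²/36 - (y + 3)²/28 = 1
Hyperbola, center (-2, -3), transverse axis horizontal; a² = 36, b² = 28.
c² = a² + b² = 36 + 28 = 64, so c = 8.
Foci lie on the horizontal axis through the center: (h ± c, k).

(-10, -3) and (6, -3)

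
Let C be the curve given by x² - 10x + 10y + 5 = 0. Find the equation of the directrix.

Only x is squared. Complete the square in x: (x - 5)² = -10(y - 2).
Vertex (5, 2); 4p = -10 so p = -5/2. Opens down.
Directrix is the horizontal line y = k − p = 2 − (-5/2) = 9/2.

y = 9/2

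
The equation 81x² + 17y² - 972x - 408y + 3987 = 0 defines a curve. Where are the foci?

Rearranging, 81(x² - 12x) + 17(y² - 24y) = -3987.
81(x - 6)² + 17(y - 12)² = -3987 + 2916 + 2448 = 1377
Dividing both sides by 1377: (x - 6)²/17 + (y - 12)²/81 = 1
Ellipse, center (6, 12), major axis vertical; a² = 81, b² = 17.
c² = a² - b² = 81 - 17 = 64, so c = 8.
Foci lie on the vertical axis through the center: (h, k ± c).

(6, 4) and (6, 20)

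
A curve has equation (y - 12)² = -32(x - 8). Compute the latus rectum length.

Vertex (8, 12); 4p = -32 so p = -8. Opens left.
Latus rectum length = |4p| = 32.

32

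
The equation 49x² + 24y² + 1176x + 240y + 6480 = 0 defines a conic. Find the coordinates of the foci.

Group the x- and y-terms: 49(x² + 24x) + 24(y² + 10y) = -6480
Complete the square in x and y: 49(x + 12)² + 24(y + 5)² = -6480 + 7056 + 600 = 1176
Divide through by 1176 to get (x + 12)²/24 + (y + 5)²/49 = 1.
Ellipse, center (-12, -5), major axis vertical; a² = 49, b² = 24.
c² = a² - b² = 49 - 24 = 25, so c = 5.
Foci lie on the vertical axis through the center: (h, k ± c).

(-12, -10) and (-12, 0)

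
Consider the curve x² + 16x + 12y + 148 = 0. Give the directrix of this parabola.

y = -4

Only x is squared. Complete the square in x: (x + 8)² = -12(y + 7).
Vertex (-8, -7); 4p = -12 so p = -3. Opens down.
Directrix is the horizontal line y = k − p = -7 − (-3) = -4.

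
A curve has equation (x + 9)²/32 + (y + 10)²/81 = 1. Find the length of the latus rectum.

64/9

Center (-9, -10). The larger denominator 81 sits under the y-term, so the major axis is vertical; a² = 81, b² = 32.
Latus rectum length = 2b²/a = 2·32/9 = 64/9.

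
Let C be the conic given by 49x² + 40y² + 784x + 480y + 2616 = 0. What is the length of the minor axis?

Group: 49(x² + 16x) + 40(y² + 12y) = -2616
49(x + 8)² + 40(y + 6)² = -2616 + 3136 + 1440 = 1960
Dividing both sides by 1960: (x + 8)²/40 + (y + 6)²/49 = 1
Ellipse, center (-8, -6), major axis vertical; a² = 49, b² = 40.
b² = 40 so b = 2√10; the minor axis has length 2b = 4√10.

4√10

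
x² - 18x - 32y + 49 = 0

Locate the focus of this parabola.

(9, 7)

Only x is squared. Complete the square in x: (x - 9)² = 32(y + 1).
Vertex (9, -1); 4p = 32 so p = 8. Opens up.
Focus is p units from the vertex along the axis: (h, k + p).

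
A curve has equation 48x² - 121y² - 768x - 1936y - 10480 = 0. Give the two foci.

48(x² - 16x) -121(y² + 16y) = 10480
Complete the square in x and y: 48(x - 8)² -121(y + 8)² = 10480 + 3072 - 7744 = 5808
Divide through by 5808 to get (x - 8)²/121 - (y + 8)²/48 = 1.
Hyperbola, center (8, -8), transverse axis horizontal; a² = 121, b² = 48.
c² = a² + b² = 121 + 48 = 169, so c = 13.
Foci lie on the horizontal axis through the center: (h ± c, k).

(-5, -8) and (21, -8)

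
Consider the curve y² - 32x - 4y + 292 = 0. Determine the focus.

(17, 2)

Only y is squared. Complete the square in y: (y - 2)² = 32(x - 9).
Vertex (9, 2); 4p = 32 so p = 8. Opens right.
Focus is p units from the vertex along the axis: (h + p, k).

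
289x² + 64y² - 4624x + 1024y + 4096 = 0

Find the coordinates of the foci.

(8, -23) and (8, 7)

Rearranging, 289(x² - 16x) + 64(y² + 16y) = -4096.
Completing the square gives 289(x - 8)² + 64(y + 8)² = -4096 + 18496 + 4096 = 18496.
Divide by 18496: (x - 8)²/64 + (y + 8)²/289 = 1
Ellipse, center (8, -8), major axis vertical; a² = 289, b² = 64.
c² = a² - b² = 289 - 64 = 225, so c = 15.
Foci lie on the vertical axis through the center: (h, k ± c).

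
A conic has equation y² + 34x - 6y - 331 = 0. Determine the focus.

(3/2, 3)

Only y is squared. Complete the square in y: (y - 3)² = -34(x - 10).
Vertex (10, 3); 4p = -34 so p = -17/2. Opens left.
Focus is p units from the vertex along the axis: (h + p, k).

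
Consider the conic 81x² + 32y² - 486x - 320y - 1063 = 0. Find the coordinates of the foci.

(3, -2) and (3, 12)

81(x² - 6x) + 32(y² - 10y) = 1063
Complete the square in x and y: 81(x - 3)² + 32(y - 5)² = 1063 + 729 + 800 = 2592
Divide through by 2592 to get (x - 3)²/32 + (y - 5)²/81 = 1.
Ellipse, center (3, 5), major axis vertical; a² = 81, b² = 32.
c² = a² - b² = 81 - 32 = 49, so c = 7.
Foci lie on the vertical axis through the center: (h, k ± c).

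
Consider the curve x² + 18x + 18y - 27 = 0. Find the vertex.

(-9, 6)

Only x is squared. Complete the square in x: (x + 9)² = -18(y - 6).
Vertex (-9, 6); 4p = -18 so p = -9/2. Opens down.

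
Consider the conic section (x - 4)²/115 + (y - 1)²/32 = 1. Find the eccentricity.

e = √9545/115

Center (4, 1). The larger denominator 115 sits under the x-term, so the major axis is horizontal; a² = 115, b² = 32.
c² = a² - b² = 83, so c = √83.
e = c/a = √83/√115 = √9545/115.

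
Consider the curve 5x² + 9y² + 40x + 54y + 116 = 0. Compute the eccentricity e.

e = 2/3

Group the x- and y-terms: 5(x² + 8x) + 9(y² + 6y) = -116
5(x + 4)² + 9(y + 3)² = -116 + 80 + 81 = 45
Dividing both sides by 45: (x + 4)²/9 + (y + 3)²/5 = 1
Ellipse, center (-4, -3), major axis horizontal; a² = 9, b² = 5.
c² = a² - b² = 4, so c = 2.
e = c/a = 2/3.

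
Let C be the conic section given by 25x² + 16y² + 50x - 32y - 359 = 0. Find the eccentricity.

e = 3/5

Rearranging, 25(x² + 2x) + 16(y² - 2y) = 359.
Complete the square in x and y: 25(x + 1)² + 16(y - 1)² = 359 + 25 + 16 = 400
Divide through by 400 to get (x + 1)²/16 + (y - 1)²/25 = 1.
Ellipse, center (-1, 1), major axis vertical; a² = 25, b² = 16.
c² = a² - b² = 9, so c = 3.
e = c/a = 3/5.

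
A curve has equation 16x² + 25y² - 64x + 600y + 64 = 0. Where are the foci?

Group: 16(x² - 4x) + 25(y² + 24y) = -64
Complete the square in x and y: 16(x - 2)² + 25(y + 12)² = -64 + 64 + 3600 = 3600
Dividing both sides by 3600: (x - 2)²/225 + (y + 12)²/144 = 1
Ellipse, center (2, -12), major axis horizontal; a² = 225, b² = 144.
c² = a² - b² = 225 - 144 = 81, so c = 9.
Foci lie on the horizontal axis through the center: (h ± c, k).

(-7, -12) and (11, -12)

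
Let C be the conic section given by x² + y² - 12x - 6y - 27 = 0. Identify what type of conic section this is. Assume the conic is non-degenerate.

circle

No xy term. Coefficients of x² and y² are A = 1, C = 1.
A = C (same sign) ⇒ circle.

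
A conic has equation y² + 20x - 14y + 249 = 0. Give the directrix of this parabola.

x = -5

Only y is squared. Complete the square in y: (y - 7)² = -20(x + 10).
Vertex (-10, 7); 4p = -20 so p = -5. Opens left.
Directrix is the vertical line x = h − p = -10 − (-5) = -5.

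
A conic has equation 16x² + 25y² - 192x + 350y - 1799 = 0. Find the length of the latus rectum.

16(x² - 12x) + 25(y² + 14y) = 1799
Complete the square: 16(x - 6)² + 25(y + 7)² = 1799 + 576 + 1225 = 3600
Divide through by 3600 to get (x - 6)²/225 + (y + 7)²/144 = 1.
Ellipse, center (6, -7), major axis horizontal; a² = 225, b² = 144.
Latus rectum length = 2b²/a = 2·144/15 = 96/5.

96/5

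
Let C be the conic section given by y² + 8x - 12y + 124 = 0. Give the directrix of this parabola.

x = -9

Only y is squared. Complete the square in y: (y - 6)² = -8(x + 11).
Vertex (-11, 6); 4p = -8 so p = -2. Opens left.
Directrix is the vertical line x = h − p = -11 − (-2) = -9.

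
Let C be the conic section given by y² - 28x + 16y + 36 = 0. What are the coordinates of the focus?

(6, -8)

Only y is squared. Complete the square in y: (y + 8)² = 28(x + 1).
Vertex (-1, -8); 4p = 28 so p = 7. Opens right.
Focus is p units from the vertex along the axis: (h + p, k).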